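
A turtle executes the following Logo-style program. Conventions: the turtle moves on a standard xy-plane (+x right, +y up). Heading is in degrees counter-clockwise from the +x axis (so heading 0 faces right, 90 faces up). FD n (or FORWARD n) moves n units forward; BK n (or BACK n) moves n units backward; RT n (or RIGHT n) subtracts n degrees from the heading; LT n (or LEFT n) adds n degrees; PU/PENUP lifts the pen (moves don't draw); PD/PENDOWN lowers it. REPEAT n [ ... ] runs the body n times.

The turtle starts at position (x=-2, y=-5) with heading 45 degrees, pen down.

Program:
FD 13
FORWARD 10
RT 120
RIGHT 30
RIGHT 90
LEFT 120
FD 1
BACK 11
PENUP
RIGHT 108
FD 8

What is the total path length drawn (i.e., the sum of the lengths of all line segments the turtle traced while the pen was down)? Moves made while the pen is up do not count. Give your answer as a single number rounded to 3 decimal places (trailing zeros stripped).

Executing turtle program step by step:
Start: pos=(-2,-5), heading=45, pen down
FD 13: (-2,-5) -> (7.192,4.192) [heading=45, draw]
FD 10: (7.192,4.192) -> (14.263,11.263) [heading=45, draw]
RT 120: heading 45 -> 285
RT 30: heading 285 -> 255
RT 90: heading 255 -> 165
LT 120: heading 165 -> 285
FD 1: (14.263,11.263) -> (14.522,10.298) [heading=285, draw]
BK 11: (14.522,10.298) -> (11.675,20.923) [heading=285, draw]
PU: pen up
RT 108: heading 285 -> 177
FD 8: (11.675,20.923) -> (3.686,21.341) [heading=177, move]
Final: pos=(3.686,21.341), heading=177, 4 segment(s) drawn

Segment lengths:
  seg 1: (-2,-5) -> (7.192,4.192), length = 13
  seg 2: (7.192,4.192) -> (14.263,11.263), length = 10
  seg 3: (14.263,11.263) -> (14.522,10.298), length = 1
  seg 4: (14.522,10.298) -> (11.675,20.923), length = 11
Total = 35

Answer: 35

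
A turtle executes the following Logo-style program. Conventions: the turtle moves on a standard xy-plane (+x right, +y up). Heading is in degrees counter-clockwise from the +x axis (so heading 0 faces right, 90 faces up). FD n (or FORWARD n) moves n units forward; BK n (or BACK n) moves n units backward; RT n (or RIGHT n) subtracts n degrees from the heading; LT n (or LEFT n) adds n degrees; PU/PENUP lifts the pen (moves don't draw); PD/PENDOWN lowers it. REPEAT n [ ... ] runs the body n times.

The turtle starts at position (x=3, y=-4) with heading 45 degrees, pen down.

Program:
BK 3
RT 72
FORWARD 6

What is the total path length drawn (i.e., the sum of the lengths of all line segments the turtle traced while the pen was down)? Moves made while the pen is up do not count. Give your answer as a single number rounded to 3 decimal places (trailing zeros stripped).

Answer: 9

Derivation:
Executing turtle program step by step:
Start: pos=(3,-4), heading=45, pen down
BK 3: (3,-4) -> (0.879,-6.121) [heading=45, draw]
RT 72: heading 45 -> 333
FD 6: (0.879,-6.121) -> (6.225,-8.845) [heading=333, draw]
Final: pos=(6.225,-8.845), heading=333, 2 segment(s) drawn

Segment lengths:
  seg 1: (3,-4) -> (0.879,-6.121), length = 3
  seg 2: (0.879,-6.121) -> (6.225,-8.845), length = 6
Total = 9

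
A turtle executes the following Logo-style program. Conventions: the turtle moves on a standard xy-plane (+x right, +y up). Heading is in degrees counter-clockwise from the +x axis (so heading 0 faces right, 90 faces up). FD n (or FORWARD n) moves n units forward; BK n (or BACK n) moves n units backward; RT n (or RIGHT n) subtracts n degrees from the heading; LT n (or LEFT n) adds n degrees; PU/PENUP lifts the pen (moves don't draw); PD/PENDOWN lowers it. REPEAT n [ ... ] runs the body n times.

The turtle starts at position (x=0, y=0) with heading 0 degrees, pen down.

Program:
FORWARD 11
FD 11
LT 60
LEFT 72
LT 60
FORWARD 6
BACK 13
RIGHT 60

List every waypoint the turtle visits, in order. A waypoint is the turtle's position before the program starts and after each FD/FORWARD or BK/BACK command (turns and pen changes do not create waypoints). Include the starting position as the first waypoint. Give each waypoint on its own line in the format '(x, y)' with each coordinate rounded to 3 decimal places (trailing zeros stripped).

Executing turtle program step by step:
Start: pos=(0,0), heading=0, pen down
FD 11: (0,0) -> (11,0) [heading=0, draw]
FD 11: (11,0) -> (22,0) [heading=0, draw]
LT 60: heading 0 -> 60
LT 72: heading 60 -> 132
LT 60: heading 132 -> 192
FD 6: (22,0) -> (16.131,-1.247) [heading=192, draw]
BK 13: (16.131,-1.247) -> (28.847,1.455) [heading=192, draw]
RT 60: heading 192 -> 132
Final: pos=(28.847,1.455), heading=132, 4 segment(s) drawn
Waypoints (5 total):
(0, 0)
(11, 0)
(22, 0)
(16.131, -1.247)
(28.847, 1.455)

Answer: (0, 0)
(11, 0)
(22, 0)
(16.131, -1.247)
(28.847, 1.455)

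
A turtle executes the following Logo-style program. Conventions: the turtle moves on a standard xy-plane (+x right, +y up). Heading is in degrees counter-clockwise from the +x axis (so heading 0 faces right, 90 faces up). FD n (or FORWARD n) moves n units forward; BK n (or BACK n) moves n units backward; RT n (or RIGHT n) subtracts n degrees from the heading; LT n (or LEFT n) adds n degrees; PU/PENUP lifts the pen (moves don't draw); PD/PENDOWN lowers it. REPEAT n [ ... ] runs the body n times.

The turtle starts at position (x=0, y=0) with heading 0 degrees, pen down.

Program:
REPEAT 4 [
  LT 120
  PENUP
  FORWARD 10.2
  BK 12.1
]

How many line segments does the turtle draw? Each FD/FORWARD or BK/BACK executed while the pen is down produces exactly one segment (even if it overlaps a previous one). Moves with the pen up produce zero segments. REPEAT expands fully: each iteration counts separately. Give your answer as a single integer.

Answer: 0

Derivation:
Executing turtle program step by step:
Start: pos=(0,0), heading=0, pen down
REPEAT 4 [
  -- iteration 1/4 --
  LT 120: heading 0 -> 120
  PU: pen up
  FD 10.2: (0,0) -> (-5.1,8.833) [heading=120, move]
  BK 12.1: (-5.1,8.833) -> (0.95,-1.645) [heading=120, move]
  -- iteration 2/4 --
  LT 120: heading 120 -> 240
  PU: pen up
  FD 10.2: (0.95,-1.645) -> (-4.15,-10.479) [heading=240, move]
  BK 12.1: (-4.15,-10.479) -> (1.9,0) [heading=240, move]
  -- iteration 3/4 --
  LT 120: heading 240 -> 0
  PU: pen up
  FD 10.2: (1.9,0) -> (12.1,0) [heading=0, move]
  BK 12.1: (12.1,0) -> (0,0) [heading=0, move]
  -- iteration 4/4 --
  LT 120: heading 0 -> 120
  PU: pen up
  FD 10.2: (0,0) -> (-5.1,8.833) [heading=120, move]
  BK 12.1: (-5.1,8.833) -> (0.95,-1.645) [heading=120, move]
]
Final: pos=(0.95,-1.645), heading=120, 0 segment(s) drawn
Segments drawn: 0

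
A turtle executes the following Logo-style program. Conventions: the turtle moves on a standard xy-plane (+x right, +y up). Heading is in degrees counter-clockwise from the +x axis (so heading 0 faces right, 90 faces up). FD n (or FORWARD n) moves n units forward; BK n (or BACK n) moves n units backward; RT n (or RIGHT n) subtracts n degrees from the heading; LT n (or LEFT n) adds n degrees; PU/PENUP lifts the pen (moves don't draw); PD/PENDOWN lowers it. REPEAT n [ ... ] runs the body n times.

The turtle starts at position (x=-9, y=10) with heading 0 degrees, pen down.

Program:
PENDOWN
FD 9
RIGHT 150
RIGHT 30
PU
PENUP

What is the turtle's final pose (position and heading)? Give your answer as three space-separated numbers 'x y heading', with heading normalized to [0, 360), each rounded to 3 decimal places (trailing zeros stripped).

Executing turtle program step by step:
Start: pos=(-9,10), heading=0, pen down
PD: pen down
FD 9: (-9,10) -> (0,10) [heading=0, draw]
RT 150: heading 0 -> 210
RT 30: heading 210 -> 180
PU: pen up
PU: pen up
Final: pos=(0,10), heading=180, 1 segment(s) drawn

Answer: 0 10 180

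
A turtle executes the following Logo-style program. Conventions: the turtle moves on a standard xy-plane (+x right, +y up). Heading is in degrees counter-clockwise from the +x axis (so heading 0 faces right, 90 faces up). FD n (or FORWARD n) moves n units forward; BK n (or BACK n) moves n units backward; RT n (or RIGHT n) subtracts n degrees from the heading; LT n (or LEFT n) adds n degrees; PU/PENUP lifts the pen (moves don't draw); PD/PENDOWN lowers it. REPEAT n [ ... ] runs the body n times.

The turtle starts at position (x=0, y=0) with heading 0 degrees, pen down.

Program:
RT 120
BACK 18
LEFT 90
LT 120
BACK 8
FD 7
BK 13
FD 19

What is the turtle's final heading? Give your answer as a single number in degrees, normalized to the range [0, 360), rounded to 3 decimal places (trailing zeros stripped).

Executing turtle program step by step:
Start: pos=(0,0), heading=0, pen down
RT 120: heading 0 -> 240
BK 18: (0,0) -> (9,15.588) [heading=240, draw]
LT 90: heading 240 -> 330
LT 120: heading 330 -> 90
BK 8: (9,15.588) -> (9,7.588) [heading=90, draw]
FD 7: (9,7.588) -> (9,14.588) [heading=90, draw]
BK 13: (9,14.588) -> (9,1.588) [heading=90, draw]
FD 19: (9,1.588) -> (9,20.588) [heading=90, draw]
Final: pos=(9,20.588), heading=90, 5 segment(s) drawn

Answer: 90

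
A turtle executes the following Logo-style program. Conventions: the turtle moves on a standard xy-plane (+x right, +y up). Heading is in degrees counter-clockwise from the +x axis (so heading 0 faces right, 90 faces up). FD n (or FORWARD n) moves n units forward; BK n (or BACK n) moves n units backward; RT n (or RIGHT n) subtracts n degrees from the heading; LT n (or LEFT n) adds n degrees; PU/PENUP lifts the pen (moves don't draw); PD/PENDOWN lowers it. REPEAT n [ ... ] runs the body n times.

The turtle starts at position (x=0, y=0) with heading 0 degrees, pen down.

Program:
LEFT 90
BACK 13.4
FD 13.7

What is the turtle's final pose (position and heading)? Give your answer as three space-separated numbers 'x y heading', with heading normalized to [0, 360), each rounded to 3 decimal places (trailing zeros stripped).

Answer: 0 0.3 90

Derivation:
Executing turtle program step by step:
Start: pos=(0,0), heading=0, pen down
LT 90: heading 0 -> 90
BK 13.4: (0,0) -> (0,-13.4) [heading=90, draw]
FD 13.7: (0,-13.4) -> (0,0.3) [heading=90, draw]
Final: pos=(0,0.3), heading=90, 2 segment(s) drawn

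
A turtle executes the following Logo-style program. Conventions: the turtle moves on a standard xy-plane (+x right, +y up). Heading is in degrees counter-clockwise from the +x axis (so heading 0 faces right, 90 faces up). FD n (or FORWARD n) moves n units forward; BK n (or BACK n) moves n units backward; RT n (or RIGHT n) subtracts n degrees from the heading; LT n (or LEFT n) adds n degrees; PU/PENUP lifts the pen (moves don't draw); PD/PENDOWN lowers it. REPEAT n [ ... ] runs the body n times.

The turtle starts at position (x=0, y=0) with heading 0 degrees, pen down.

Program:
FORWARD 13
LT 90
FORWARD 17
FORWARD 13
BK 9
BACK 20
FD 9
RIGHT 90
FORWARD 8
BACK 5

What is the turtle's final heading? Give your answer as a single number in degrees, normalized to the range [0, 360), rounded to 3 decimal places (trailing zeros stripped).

Executing turtle program step by step:
Start: pos=(0,0), heading=0, pen down
FD 13: (0,0) -> (13,0) [heading=0, draw]
LT 90: heading 0 -> 90
FD 17: (13,0) -> (13,17) [heading=90, draw]
FD 13: (13,17) -> (13,30) [heading=90, draw]
BK 9: (13,30) -> (13,21) [heading=90, draw]
BK 20: (13,21) -> (13,1) [heading=90, draw]
FD 9: (13,1) -> (13,10) [heading=90, draw]
RT 90: heading 90 -> 0
FD 8: (13,10) -> (21,10) [heading=0, draw]
BK 5: (21,10) -> (16,10) [heading=0, draw]
Final: pos=(16,10), heading=0, 8 segment(s) drawn

Answer: 0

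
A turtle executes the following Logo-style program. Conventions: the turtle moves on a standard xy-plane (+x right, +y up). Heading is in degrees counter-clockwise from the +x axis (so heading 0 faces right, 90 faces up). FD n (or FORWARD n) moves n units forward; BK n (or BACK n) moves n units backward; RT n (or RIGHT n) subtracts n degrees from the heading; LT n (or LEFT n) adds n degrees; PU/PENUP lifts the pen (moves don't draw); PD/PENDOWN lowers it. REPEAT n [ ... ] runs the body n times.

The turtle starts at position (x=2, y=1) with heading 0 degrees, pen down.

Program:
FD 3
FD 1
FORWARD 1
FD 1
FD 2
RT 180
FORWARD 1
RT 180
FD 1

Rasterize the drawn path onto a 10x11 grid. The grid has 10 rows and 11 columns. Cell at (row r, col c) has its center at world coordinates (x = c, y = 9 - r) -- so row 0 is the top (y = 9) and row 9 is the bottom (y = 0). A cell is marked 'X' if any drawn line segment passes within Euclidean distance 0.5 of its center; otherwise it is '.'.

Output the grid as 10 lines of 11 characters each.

Segment 0: (2,1) -> (5,1)
Segment 1: (5,1) -> (6,1)
Segment 2: (6,1) -> (7,1)
Segment 3: (7,1) -> (8,1)
Segment 4: (8,1) -> (10,1)
Segment 5: (10,1) -> (9,1)
Segment 6: (9,1) -> (10,1)

Answer: ...........
...........
...........
...........
...........
...........
...........
...........
..XXXXXXXXX
...........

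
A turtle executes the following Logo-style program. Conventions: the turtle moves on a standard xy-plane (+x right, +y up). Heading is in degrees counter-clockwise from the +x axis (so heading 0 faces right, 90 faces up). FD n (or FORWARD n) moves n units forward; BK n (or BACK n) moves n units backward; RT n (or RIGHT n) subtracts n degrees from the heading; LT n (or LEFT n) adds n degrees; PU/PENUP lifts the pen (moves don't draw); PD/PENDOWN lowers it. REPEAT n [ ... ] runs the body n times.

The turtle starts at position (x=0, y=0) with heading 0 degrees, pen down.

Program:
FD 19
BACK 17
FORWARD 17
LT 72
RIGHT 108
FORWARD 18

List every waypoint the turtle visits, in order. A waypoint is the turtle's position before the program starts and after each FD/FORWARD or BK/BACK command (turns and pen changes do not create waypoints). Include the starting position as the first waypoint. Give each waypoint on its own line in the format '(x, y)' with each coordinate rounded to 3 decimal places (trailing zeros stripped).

Executing turtle program step by step:
Start: pos=(0,0), heading=0, pen down
FD 19: (0,0) -> (19,0) [heading=0, draw]
BK 17: (19,0) -> (2,0) [heading=0, draw]
FD 17: (2,0) -> (19,0) [heading=0, draw]
LT 72: heading 0 -> 72
RT 108: heading 72 -> 324
FD 18: (19,0) -> (33.562,-10.58) [heading=324, draw]
Final: pos=(33.562,-10.58), heading=324, 4 segment(s) drawn
Waypoints (5 total):
(0, 0)
(19, 0)
(2, 0)
(19, 0)
(33.562, -10.58)

Answer: (0, 0)
(19, 0)
(2, 0)
(19, 0)
(33.562, -10.58)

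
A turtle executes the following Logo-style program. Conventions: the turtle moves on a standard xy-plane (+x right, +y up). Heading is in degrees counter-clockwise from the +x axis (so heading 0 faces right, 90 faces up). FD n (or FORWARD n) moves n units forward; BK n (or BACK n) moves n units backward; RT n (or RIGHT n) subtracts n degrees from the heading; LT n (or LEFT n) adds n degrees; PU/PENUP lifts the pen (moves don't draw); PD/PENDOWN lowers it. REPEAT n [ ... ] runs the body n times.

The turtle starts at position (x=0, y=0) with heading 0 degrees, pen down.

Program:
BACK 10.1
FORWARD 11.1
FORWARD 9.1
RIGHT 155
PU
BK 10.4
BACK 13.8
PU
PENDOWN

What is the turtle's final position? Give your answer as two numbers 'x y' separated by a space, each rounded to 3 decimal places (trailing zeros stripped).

Answer: 32.033 10.227

Derivation:
Executing turtle program step by step:
Start: pos=(0,0), heading=0, pen down
BK 10.1: (0,0) -> (-10.1,0) [heading=0, draw]
FD 11.1: (-10.1,0) -> (1,0) [heading=0, draw]
FD 9.1: (1,0) -> (10.1,0) [heading=0, draw]
RT 155: heading 0 -> 205
PU: pen up
BK 10.4: (10.1,0) -> (19.526,4.395) [heading=205, move]
BK 13.8: (19.526,4.395) -> (32.033,10.227) [heading=205, move]
PU: pen up
PD: pen down
Final: pos=(32.033,10.227), heading=205, 3 segment(s) drawn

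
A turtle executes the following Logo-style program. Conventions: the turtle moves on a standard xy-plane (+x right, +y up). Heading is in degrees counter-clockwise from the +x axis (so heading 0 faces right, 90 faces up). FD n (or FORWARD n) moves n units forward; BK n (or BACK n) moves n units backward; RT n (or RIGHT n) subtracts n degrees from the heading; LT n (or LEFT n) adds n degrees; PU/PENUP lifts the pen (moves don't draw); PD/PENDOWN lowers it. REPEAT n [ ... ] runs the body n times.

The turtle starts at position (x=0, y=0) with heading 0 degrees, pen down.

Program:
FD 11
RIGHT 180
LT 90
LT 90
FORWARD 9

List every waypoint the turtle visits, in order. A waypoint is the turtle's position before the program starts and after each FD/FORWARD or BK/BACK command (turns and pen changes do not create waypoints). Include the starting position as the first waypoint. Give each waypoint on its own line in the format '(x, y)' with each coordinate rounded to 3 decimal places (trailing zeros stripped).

Answer: (0, 0)
(11, 0)
(20, 0)

Derivation:
Executing turtle program step by step:
Start: pos=(0,0), heading=0, pen down
FD 11: (0,0) -> (11,0) [heading=0, draw]
RT 180: heading 0 -> 180
LT 90: heading 180 -> 270
LT 90: heading 270 -> 0
FD 9: (11,0) -> (20,0) [heading=0, draw]
Final: pos=(20,0), heading=0, 2 segment(s) drawn
Waypoints (3 total):
(0, 0)
(11, 0)
(20, 0)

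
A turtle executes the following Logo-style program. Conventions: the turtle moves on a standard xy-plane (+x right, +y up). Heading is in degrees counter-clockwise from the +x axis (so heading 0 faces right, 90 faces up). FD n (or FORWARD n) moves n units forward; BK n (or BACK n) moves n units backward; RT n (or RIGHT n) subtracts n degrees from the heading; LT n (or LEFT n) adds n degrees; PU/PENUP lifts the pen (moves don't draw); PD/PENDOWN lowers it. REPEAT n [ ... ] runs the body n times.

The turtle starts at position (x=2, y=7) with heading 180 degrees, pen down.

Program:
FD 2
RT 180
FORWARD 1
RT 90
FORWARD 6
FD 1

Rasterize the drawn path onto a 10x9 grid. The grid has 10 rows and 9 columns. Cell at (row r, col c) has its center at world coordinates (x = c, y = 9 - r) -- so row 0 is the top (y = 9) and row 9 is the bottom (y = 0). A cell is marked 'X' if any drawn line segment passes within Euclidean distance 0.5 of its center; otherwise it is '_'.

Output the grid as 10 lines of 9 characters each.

Segment 0: (2,7) -> (0,7)
Segment 1: (0,7) -> (1,7)
Segment 2: (1,7) -> (1,1)
Segment 3: (1,1) -> (1,0)

Answer: _________
_________
XXX______
_X_______
_X_______
_X_______
_X_______
_X_______
_X_______
_X_______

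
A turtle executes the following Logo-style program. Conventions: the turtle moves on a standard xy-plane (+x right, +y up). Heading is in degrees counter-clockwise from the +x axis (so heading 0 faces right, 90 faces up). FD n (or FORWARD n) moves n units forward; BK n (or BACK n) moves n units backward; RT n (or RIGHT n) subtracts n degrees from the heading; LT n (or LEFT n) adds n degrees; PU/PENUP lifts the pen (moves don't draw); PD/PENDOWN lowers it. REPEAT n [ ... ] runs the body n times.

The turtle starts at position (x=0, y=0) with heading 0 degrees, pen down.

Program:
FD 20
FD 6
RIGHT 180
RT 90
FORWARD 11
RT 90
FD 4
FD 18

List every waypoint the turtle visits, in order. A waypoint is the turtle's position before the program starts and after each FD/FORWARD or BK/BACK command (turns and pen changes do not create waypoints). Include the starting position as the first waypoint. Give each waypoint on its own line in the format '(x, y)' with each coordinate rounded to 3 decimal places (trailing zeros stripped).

Answer: (0, 0)
(20, 0)
(26, 0)
(26, 11)
(30, 11)
(48, 11)

Derivation:
Executing turtle program step by step:
Start: pos=(0,0), heading=0, pen down
FD 20: (0,0) -> (20,0) [heading=0, draw]
FD 6: (20,0) -> (26,0) [heading=0, draw]
RT 180: heading 0 -> 180
RT 90: heading 180 -> 90
FD 11: (26,0) -> (26,11) [heading=90, draw]
RT 90: heading 90 -> 0
FD 4: (26,11) -> (30,11) [heading=0, draw]
FD 18: (30,11) -> (48,11) [heading=0, draw]
Final: pos=(48,11), heading=0, 5 segment(s) drawn
Waypoints (6 total):
(0, 0)
(20, 0)
(26, 0)
(26, 11)
(30, 11)
(48, 11)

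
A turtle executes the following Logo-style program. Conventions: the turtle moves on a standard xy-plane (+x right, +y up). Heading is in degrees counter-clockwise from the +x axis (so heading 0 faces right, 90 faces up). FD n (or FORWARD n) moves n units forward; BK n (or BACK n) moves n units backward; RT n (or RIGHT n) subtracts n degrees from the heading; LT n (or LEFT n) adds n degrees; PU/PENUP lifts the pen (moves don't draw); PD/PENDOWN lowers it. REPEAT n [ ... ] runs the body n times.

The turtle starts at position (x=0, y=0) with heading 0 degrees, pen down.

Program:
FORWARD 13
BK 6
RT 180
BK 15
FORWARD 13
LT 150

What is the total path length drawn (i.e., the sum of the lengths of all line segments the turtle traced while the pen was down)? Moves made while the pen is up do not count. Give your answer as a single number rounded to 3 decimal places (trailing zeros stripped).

Answer: 47

Derivation:
Executing turtle program step by step:
Start: pos=(0,0), heading=0, pen down
FD 13: (0,0) -> (13,0) [heading=0, draw]
BK 6: (13,0) -> (7,0) [heading=0, draw]
RT 180: heading 0 -> 180
BK 15: (7,0) -> (22,0) [heading=180, draw]
FD 13: (22,0) -> (9,0) [heading=180, draw]
LT 150: heading 180 -> 330
Final: pos=(9,0), heading=330, 4 segment(s) drawn

Segment lengths:
  seg 1: (0,0) -> (13,0), length = 13
  seg 2: (13,0) -> (7,0), length = 6
  seg 3: (7,0) -> (22,0), length = 15
  seg 4: (22,0) -> (9,0), length = 13
Total = 47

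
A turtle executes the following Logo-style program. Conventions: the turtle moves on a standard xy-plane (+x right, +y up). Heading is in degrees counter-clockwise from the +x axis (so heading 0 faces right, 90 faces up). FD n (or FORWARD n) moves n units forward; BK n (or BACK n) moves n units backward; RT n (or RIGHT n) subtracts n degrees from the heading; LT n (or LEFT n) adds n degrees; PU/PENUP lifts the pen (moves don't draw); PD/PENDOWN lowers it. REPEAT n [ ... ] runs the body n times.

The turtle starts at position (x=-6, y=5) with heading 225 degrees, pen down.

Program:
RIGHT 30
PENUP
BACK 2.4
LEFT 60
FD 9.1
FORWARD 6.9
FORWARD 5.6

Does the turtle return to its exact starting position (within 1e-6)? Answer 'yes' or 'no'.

Answer: no

Derivation:
Executing turtle program step by step:
Start: pos=(-6,5), heading=225, pen down
RT 30: heading 225 -> 195
PU: pen up
BK 2.4: (-6,5) -> (-3.682,5.621) [heading=195, move]
LT 60: heading 195 -> 255
FD 9.1: (-3.682,5.621) -> (-6.037,-3.169) [heading=255, move]
FD 6.9: (-6.037,-3.169) -> (-7.823,-9.834) [heading=255, move]
FD 5.6: (-7.823,-9.834) -> (-9.272,-15.243) [heading=255, move]
Final: pos=(-9.272,-15.243), heading=255, 0 segment(s) drawn

Start position: (-6, 5)
Final position: (-9.272, -15.243)
Distance = 20.506; >= 1e-6 -> NOT closed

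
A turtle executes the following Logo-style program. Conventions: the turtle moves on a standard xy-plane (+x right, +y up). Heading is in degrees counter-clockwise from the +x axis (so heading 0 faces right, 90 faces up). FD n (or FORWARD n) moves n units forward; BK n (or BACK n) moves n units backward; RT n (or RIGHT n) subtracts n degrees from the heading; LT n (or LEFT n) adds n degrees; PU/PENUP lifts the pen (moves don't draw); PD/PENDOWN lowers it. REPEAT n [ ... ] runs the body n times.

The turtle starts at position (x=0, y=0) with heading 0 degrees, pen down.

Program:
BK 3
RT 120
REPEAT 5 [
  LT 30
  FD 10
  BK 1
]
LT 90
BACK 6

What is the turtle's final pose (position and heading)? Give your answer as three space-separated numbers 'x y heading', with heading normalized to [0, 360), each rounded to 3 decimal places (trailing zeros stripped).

Answer: 29.088 -21.99 120

Derivation:
Executing turtle program step by step:
Start: pos=(0,0), heading=0, pen down
BK 3: (0,0) -> (-3,0) [heading=0, draw]
RT 120: heading 0 -> 240
REPEAT 5 [
  -- iteration 1/5 --
  LT 30: heading 240 -> 270
  FD 10: (-3,0) -> (-3,-10) [heading=270, draw]
  BK 1: (-3,-10) -> (-3,-9) [heading=270, draw]
  -- iteration 2/5 --
  LT 30: heading 270 -> 300
  FD 10: (-3,-9) -> (2,-17.66) [heading=300, draw]
  BK 1: (2,-17.66) -> (1.5,-16.794) [heading=300, draw]
  -- iteration 3/5 --
  LT 30: heading 300 -> 330
  FD 10: (1.5,-16.794) -> (10.16,-21.794) [heading=330, draw]
  BK 1: (10.16,-21.794) -> (9.294,-21.294) [heading=330, draw]
  -- iteration 4/5 --
  LT 30: heading 330 -> 0
  FD 10: (9.294,-21.294) -> (19.294,-21.294) [heading=0, draw]
  BK 1: (19.294,-21.294) -> (18.294,-21.294) [heading=0, draw]
  -- iteration 5/5 --
  LT 30: heading 0 -> 30
  FD 10: (18.294,-21.294) -> (26.954,-16.294) [heading=30, draw]
  BK 1: (26.954,-16.294) -> (26.088,-16.794) [heading=30, draw]
]
LT 90: heading 30 -> 120
BK 6: (26.088,-16.794) -> (29.088,-21.99) [heading=120, draw]
Final: pos=(29.088,-21.99), heading=120, 12 segment(s) drawn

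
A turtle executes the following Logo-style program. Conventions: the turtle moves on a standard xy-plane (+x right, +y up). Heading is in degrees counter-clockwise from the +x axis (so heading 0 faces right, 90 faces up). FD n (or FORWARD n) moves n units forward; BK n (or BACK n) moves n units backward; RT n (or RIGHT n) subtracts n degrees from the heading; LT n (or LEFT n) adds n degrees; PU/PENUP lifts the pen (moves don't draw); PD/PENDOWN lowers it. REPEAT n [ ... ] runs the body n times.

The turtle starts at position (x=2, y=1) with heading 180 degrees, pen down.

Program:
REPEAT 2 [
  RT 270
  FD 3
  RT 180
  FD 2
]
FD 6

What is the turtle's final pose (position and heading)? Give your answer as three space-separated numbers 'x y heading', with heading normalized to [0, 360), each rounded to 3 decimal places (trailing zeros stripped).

Executing turtle program step by step:
Start: pos=(2,1), heading=180, pen down
REPEAT 2 [
  -- iteration 1/2 --
  RT 270: heading 180 -> 270
  FD 3: (2,1) -> (2,-2) [heading=270, draw]
  RT 180: heading 270 -> 90
  FD 2: (2,-2) -> (2,0) [heading=90, draw]
  -- iteration 2/2 --
  RT 270: heading 90 -> 180
  FD 3: (2,0) -> (-1,0) [heading=180, draw]
  RT 180: heading 180 -> 0
  FD 2: (-1,0) -> (1,0) [heading=0, draw]
]
FD 6: (1,0) -> (7,0) [heading=0, draw]
Final: pos=(7,0), heading=0, 5 segment(s) drawn

Answer: 7 0 0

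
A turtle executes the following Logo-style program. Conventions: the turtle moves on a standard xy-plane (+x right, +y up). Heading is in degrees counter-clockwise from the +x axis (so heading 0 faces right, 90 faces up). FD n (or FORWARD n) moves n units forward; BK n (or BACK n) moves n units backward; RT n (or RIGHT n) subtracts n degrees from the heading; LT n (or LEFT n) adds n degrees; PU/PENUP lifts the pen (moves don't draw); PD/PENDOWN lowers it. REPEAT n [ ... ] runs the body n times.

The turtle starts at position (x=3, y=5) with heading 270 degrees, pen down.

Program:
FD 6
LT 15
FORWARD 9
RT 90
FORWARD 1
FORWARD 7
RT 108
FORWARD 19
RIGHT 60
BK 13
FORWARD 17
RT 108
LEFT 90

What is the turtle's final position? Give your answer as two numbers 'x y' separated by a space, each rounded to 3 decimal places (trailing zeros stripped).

Executing turtle program step by step:
Start: pos=(3,5), heading=270, pen down
FD 6: (3,5) -> (3,-1) [heading=270, draw]
LT 15: heading 270 -> 285
FD 9: (3,-1) -> (5.329,-9.693) [heading=285, draw]
RT 90: heading 285 -> 195
FD 1: (5.329,-9.693) -> (4.363,-9.952) [heading=195, draw]
FD 7: (4.363,-9.952) -> (-2.398,-11.764) [heading=195, draw]
RT 108: heading 195 -> 87
FD 19: (-2.398,-11.764) -> (-1.404,7.21) [heading=87, draw]
RT 60: heading 87 -> 27
BK 13: (-1.404,7.21) -> (-12.987,1.308) [heading=27, draw]
FD 17: (-12.987,1.308) -> (2.16,9.026) [heading=27, draw]
RT 108: heading 27 -> 279
LT 90: heading 279 -> 9
Final: pos=(2.16,9.026), heading=9, 7 segment(s) drawn

Answer: 2.16 9.026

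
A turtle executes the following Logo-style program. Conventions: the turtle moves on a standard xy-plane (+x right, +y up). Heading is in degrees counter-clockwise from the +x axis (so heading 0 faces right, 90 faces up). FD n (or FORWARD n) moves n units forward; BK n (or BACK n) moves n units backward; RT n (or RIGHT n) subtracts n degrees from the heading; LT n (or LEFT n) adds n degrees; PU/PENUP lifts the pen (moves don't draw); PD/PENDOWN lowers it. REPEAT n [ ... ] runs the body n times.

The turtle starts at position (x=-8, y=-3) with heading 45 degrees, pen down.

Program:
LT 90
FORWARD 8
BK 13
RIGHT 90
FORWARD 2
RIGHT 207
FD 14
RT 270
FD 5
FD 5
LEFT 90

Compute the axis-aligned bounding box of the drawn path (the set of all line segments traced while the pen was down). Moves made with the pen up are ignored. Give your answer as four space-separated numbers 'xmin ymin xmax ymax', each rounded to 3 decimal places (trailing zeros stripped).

Answer: -16.365 -18.958 -3.05 2.657

Derivation:
Executing turtle program step by step:
Start: pos=(-8,-3), heading=45, pen down
LT 90: heading 45 -> 135
FD 8: (-8,-3) -> (-13.657,2.657) [heading=135, draw]
BK 13: (-13.657,2.657) -> (-4.464,-6.536) [heading=135, draw]
RT 90: heading 135 -> 45
FD 2: (-4.464,-6.536) -> (-3.05,-5.121) [heading=45, draw]
RT 207: heading 45 -> 198
FD 14: (-3.05,-5.121) -> (-16.365,-9.448) [heading=198, draw]
RT 270: heading 198 -> 288
FD 5: (-16.365,-9.448) -> (-14.82,-14.203) [heading=288, draw]
FD 5: (-14.82,-14.203) -> (-13.275,-18.958) [heading=288, draw]
LT 90: heading 288 -> 18
Final: pos=(-13.275,-18.958), heading=18, 6 segment(s) drawn

Segment endpoints: x in {-16.365, -14.82, -13.657, -13.275, -8, -4.464, -3.05}, y in {-18.958, -14.203, -9.448, -6.536, -5.121, -3, 2.657}
xmin=-16.365, ymin=-18.958, xmax=-3.05, ymax=2.657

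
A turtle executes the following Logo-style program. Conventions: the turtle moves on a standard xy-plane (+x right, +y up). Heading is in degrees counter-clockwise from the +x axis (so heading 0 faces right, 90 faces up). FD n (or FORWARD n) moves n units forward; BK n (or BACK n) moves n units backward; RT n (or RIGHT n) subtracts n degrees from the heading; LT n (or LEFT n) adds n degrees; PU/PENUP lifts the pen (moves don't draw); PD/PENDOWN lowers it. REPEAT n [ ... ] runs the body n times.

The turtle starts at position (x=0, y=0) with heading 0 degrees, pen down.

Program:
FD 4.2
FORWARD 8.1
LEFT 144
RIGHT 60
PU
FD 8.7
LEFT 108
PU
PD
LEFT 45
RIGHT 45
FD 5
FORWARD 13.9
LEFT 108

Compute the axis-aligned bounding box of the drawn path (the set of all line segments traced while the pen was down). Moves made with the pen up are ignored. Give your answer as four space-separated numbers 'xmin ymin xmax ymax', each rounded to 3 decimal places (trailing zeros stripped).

Executing turtle program step by step:
Start: pos=(0,0), heading=0, pen down
FD 4.2: (0,0) -> (4.2,0) [heading=0, draw]
FD 8.1: (4.2,0) -> (12.3,0) [heading=0, draw]
LT 144: heading 0 -> 144
RT 60: heading 144 -> 84
PU: pen up
FD 8.7: (12.3,0) -> (13.209,8.652) [heading=84, move]
LT 108: heading 84 -> 192
PU: pen up
PD: pen down
LT 45: heading 192 -> 237
RT 45: heading 237 -> 192
FD 5: (13.209,8.652) -> (8.319,7.613) [heading=192, draw]
FD 13.9: (8.319,7.613) -> (-5.278,4.723) [heading=192, draw]
LT 108: heading 192 -> 300
Final: pos=(-5.278,4.723), heading=300, 4 segment(s) drawn

Segment endpoints: x in {-5.278, 0, 4.2, 8.319, 12.3, 13.209}, y in {0, 4.723, 7.613, 8.652}
xmin=-5.278, ymin=0, xmax=13.209, ymax=8.652

Answer: -5.278 0 13.209 8.652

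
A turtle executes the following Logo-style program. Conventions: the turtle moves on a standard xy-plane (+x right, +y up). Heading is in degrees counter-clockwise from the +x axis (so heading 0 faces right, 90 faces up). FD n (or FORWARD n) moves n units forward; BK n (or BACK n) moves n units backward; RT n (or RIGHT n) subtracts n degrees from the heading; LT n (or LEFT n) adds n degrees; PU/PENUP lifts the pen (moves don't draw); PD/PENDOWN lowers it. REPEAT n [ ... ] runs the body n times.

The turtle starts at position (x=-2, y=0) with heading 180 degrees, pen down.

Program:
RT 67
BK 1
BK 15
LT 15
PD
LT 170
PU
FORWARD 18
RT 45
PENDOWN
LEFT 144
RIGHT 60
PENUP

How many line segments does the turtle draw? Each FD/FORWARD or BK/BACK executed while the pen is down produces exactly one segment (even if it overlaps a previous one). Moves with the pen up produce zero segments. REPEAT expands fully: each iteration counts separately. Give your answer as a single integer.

Answer: 2

Derivation:
Executing turtle program step by step:
Start: pos=(-2,0), heading=180, pen down
RT 67: heading 180 -> 113
BK 1: (-2,0) -> (-1.609,-0.921) [heading=113, draw]
BK 15: (-1.609,-0.921) -> (4.252,-14.728) [heading=113, draw]
LT 15: heading 113 -> 128
PD: pen down
LT 170: heading 128 -> 298
PU: pen up
FD 18: (4.252,-14.728) -> (12.702,-30.621) [heading=298, move]
RT 45: heading 298 -> 253
PD: pen down
LT 144: heading 253 -> 37
RT 60: heading 37 -> 337
PU: pen up
Final: pos=(12.702,-30.621), heading=337, 2 segment(s) drawn
Segments drawn: 2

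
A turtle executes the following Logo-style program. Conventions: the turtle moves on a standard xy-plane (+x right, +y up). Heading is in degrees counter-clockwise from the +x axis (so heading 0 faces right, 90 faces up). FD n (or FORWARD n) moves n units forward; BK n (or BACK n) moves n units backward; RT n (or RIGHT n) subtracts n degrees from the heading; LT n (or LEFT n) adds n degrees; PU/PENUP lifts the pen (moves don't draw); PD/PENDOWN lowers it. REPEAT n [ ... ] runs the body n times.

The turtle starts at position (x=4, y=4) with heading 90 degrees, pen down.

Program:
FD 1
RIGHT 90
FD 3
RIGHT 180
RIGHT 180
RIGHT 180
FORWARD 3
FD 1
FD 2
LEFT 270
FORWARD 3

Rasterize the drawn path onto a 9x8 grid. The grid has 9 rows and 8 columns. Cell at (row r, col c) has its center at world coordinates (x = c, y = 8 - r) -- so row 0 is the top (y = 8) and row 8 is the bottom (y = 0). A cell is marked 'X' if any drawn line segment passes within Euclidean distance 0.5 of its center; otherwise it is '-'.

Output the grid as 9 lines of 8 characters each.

Segment 0: (4,4) -> (4,5)
Segment 1: (4,5) -> (7,5)
Segment 2: (7,5) -> (4,5)
Segment 3: (4,5) -> (3,5)
Segment 4: (3,5) -> (1,5)
Segment 5: (1,5) -> (1,8)

Answer: -X------
-X------
-X------
-XXXXXXX
----X---
--------
--------
--------
--------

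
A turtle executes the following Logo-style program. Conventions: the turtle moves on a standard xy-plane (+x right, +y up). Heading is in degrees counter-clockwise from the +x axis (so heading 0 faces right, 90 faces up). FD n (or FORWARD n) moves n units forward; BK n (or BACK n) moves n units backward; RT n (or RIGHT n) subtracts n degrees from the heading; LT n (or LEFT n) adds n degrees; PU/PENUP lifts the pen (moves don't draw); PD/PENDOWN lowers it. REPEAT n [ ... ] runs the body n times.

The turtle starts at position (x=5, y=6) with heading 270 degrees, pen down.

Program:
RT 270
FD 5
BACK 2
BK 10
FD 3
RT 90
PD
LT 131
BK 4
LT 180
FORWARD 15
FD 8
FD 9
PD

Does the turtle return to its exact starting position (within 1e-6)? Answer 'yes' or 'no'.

Executing turtle program step by step:
Start: pos=(5,6), heading=270, pen down
RT 270: heading 270 -> 0
FD 5: (5,6) -> (10,6) [heading=0, draw]
BK 2: (10,6) -> (8,6) [heading=0, draw]
BK 10: (8,6) -> (-2,6) [heading=0, draw]
FD 3: (-2,6) -> (1,6) [heading=0, draw]
RT 90: heading 0 -> 270
PD: pen down
LT 131: heading 270 -> 41
BK 4: (1,6) -> (-2.019,3.376) [heading=41, draw]
LT 180: heading 41 -> 221
FD 15: (-2.019,3.376) -> (-13.339,-6.465) [heading=221, draw]
FD 8: (-13.339,-6.465) -> (-19.377,-11.714) [heading=221, draw]
FD 9: (-19.377,-11.714) -> (-26.17,-17.618) [heading=221, draw]
PD: pen down
Final: pos=(-26.17,-17.618), heading=221, 8 segment(s) drawn

Start position: (5, 6)
Final position: (-26.17, -17.618)
Distance = 39.107; >= 1e-6 -> NOT closed

Answer: no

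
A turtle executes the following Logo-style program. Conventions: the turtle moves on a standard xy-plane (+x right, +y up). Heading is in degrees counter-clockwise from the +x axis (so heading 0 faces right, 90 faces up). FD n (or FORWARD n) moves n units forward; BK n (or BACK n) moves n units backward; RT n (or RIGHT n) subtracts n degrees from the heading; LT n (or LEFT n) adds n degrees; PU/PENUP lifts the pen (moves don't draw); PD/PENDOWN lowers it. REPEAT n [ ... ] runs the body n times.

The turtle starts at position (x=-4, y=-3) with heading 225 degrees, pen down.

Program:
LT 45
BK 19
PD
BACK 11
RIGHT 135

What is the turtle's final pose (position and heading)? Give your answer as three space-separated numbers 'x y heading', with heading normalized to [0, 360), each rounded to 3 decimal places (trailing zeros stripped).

Answer: -4 27 135

Derivation:
Executing turtle program step by step:
Start: pos=(-4,-3), heading=225, pen down
LT 45: heading 225 -> 270
BK 19: (-4,-3) -> (-4,16) [heading=270, draw]
PD: pen down
BK 11: (-4,16) -> (-4,27) [heading=270, draw]
RT 135: heading 270 -> 135
Final: pos=(-4,27), heading=135, 2 segment(s) drawn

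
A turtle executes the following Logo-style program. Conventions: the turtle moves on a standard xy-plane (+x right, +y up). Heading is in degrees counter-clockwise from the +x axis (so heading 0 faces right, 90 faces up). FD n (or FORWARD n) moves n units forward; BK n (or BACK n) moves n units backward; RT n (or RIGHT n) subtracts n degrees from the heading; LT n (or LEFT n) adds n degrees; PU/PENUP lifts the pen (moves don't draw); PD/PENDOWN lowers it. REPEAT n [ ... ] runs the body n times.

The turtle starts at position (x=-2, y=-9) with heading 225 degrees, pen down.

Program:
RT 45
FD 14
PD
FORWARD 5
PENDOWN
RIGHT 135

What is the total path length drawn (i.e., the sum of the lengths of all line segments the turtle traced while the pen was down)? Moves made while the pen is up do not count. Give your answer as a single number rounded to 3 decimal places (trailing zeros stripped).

Answer: 19

Derivation:
Executing turtle program step by step:
Start: pos=(-2,-9), heading=225, pen down
RT 45: heading 225 -> 180
FD 14: (-2,-9) -> (-16,-9) [heading=180, draw]
PD: pen down
FD 5: (-16,-9) -> (-21,-9) [heading=180, draw]
PD: pen down
RT 135: heading 180 -> 45
Final: pos=(-21,-9), heading=45, 2 segment(s) drawn

Segment lengths:
  seg 1: (-2,-9) -> (-16,-9), length = 14
  seg 2: (-16,-9) -> (-21,-9), length = 5
Total = 19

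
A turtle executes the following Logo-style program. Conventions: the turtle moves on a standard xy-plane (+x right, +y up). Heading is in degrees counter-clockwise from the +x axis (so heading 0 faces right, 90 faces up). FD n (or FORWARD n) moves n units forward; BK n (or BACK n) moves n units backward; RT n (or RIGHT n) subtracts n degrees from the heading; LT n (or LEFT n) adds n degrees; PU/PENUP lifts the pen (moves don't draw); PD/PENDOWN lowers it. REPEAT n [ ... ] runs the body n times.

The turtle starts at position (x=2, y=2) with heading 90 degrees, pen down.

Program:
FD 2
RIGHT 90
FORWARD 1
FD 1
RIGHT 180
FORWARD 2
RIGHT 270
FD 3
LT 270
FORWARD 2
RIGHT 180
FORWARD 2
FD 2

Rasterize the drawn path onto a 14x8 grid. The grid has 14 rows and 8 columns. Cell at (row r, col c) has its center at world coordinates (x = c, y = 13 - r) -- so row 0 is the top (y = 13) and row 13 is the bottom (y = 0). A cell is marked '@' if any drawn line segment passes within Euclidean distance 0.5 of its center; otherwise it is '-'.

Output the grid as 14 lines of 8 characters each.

Answer: --------
--------
--------
--------
--------
--------
--------
--------
--------
--@@@---
--@-----
--@-----
@@@@@---
--------

Derivation:
Segment 0: (2,2) -> (2,4)
Segment 1: (2,4) -> (3,4)
Segment 2: (3,4) -> (4,4)
Segment 3: (4,4) -> (2,4)
Segment 4: (2,4) -> (2,1)
Segment 5: (2,1) -> (0,1)
Segment 6: (0,1) -> (2,1)
Segment 7: (2,1) -> (4,1)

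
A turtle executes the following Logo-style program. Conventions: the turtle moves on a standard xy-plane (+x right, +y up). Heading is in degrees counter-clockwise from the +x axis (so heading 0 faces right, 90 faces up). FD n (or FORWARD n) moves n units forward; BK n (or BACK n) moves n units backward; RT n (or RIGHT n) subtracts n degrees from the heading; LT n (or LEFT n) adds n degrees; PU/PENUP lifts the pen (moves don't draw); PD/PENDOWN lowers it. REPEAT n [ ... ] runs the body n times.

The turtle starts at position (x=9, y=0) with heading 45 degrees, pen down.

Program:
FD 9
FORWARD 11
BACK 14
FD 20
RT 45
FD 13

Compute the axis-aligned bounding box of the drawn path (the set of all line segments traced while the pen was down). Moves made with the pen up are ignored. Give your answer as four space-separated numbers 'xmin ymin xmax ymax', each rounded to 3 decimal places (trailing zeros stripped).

Answer: 9 0 40.385 18.385

Derivation:
Executing turtle program step by step:
Start: pos=(9,0), heading=45, pen down
FD 9: (9,0) -> (15.364,6.364) [heading=45, draw]
FD 11: (15.364,6.364) -> (23.142,14.142) [heading=45, draw]
BK 14: (23.142,14.142) -> (13.243,4.243) [heading=45, draw]
FD 20: (13.243,4.243) -> (27.385,18.385) [heading=45, draw]
RT 45: heading 45 -> 0
FD 13: (27.385,18.385) -> (40.385,18.385) [heading=0, draw]
Final: pos=(40.385,18.385), heading=0, 5 segment(s) drawn

Segment endpoints: x in {9, 13.243, 15.364, 23.142, 27.385, 40.385}, y in {0, 4.243, 6.364, 14.142, 18.385}
xmin=9, ymin=0, xmax=40.385, ymax=18.385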